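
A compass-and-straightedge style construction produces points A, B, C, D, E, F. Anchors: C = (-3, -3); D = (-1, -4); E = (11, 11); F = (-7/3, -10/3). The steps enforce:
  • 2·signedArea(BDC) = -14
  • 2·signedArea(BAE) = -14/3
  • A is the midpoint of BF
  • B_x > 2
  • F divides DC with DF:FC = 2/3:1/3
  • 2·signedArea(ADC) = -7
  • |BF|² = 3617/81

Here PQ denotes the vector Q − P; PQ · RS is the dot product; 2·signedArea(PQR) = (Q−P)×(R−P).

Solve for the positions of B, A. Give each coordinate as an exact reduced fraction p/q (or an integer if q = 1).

A = (1/9, -19/18)
B = (23/9, 11/9)

1. B_x = 23/9  [line -1·x + -2·y + 5 = 0 ∩ |BF|² = 3617/81]
2. B_y = 11/9  [line -1·x + -2·y + 5 = 0 ∩ |BF|² = 3617/81]
   → B = (23/9, 11/9)
3. A_x = 1/9  [A is the midpoint of BF]
4. A_y = -19/18  [A is the midpoint of BF]
   → A = (1/9, -19/18)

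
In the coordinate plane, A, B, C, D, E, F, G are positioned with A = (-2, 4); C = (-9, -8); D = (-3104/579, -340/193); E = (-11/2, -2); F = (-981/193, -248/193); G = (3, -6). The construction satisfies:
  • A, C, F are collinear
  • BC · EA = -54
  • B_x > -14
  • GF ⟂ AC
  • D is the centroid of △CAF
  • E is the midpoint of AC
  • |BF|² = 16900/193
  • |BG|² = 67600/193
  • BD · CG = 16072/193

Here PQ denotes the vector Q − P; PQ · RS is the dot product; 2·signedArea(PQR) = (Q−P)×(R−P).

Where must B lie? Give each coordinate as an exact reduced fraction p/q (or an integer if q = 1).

1. B_x = -2541/193  [BC · EA = -54 ∩ BD · CG = 16072/193]
2. B_y = 662/193  [BC · EA = -54 ∩ BD · CG = 16072/193]
   → B = (-2541/193, 662/193)

B = (-2541/193, 662/193)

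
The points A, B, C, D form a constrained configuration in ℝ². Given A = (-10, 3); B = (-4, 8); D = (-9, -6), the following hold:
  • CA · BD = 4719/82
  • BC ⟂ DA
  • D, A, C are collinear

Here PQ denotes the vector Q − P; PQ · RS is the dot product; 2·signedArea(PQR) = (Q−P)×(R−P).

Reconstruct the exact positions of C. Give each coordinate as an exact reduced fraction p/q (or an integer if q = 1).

C = (-859/82, 597/82)

1. C_x = -859/82  [D, A, C are collinear ∩ BC ⟂ DA]
2. C_y = 597/82  [D, A, C are collinear ∩ BC ⟂ DA]
   → C = (-859/82, 597/82)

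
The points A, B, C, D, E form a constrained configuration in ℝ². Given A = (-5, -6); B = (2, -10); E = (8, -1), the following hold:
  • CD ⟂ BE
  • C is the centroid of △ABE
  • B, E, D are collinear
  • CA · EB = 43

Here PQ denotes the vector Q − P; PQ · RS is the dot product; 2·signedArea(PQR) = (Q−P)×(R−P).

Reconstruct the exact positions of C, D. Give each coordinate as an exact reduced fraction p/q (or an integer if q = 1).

1. C_x = 5/3  [C is the centroid of △ABE]
2. C_y = -17/3  [C is the centroid of △ABE]
   → C = (5/3, -17/3)
3. D_x = 152/39  [B, E, D are collinear ∩ CD ⟂ BE]
4. D_y = -93/13  [B, E, D are collinear ∩ CD ⟂ BE]
   → D = (152/39, -93/13)

C = (5/3, -17/3)
D = (152/39, -93/13)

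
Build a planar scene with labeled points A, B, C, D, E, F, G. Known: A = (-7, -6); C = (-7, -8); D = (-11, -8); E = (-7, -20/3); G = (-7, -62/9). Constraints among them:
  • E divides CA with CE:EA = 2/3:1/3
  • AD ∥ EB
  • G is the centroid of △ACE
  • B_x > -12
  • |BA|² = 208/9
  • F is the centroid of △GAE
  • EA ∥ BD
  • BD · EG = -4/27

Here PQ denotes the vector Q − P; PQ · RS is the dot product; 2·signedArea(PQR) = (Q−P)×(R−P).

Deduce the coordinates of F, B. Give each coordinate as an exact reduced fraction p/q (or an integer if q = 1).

1. F_x = -7  [F is the centroid of △GAE]
2. F_y = -176/27  [F is the centroid of △GAE]
   → F = (-7, -176/27)
3. B_x = -11  [EA ∥ BD ∩ AD ∥ EB]
4. B_y = -26/3  [EA ∥ BD ∩ AD ∥ EB]
   → B = (-11, -26/3)

B = (-11, -26/3)
F = (-7, -176/27)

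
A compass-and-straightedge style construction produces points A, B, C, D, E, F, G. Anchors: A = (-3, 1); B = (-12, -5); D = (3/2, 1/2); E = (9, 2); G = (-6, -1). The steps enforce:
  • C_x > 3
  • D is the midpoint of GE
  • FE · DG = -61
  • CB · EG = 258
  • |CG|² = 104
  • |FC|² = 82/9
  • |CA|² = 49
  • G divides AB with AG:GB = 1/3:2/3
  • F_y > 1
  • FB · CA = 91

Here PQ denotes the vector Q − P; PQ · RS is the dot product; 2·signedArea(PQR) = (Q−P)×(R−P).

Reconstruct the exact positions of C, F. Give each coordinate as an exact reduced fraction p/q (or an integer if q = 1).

1. C_x = 4  [line 15·x + 3·y + -63 = 0 ∩ |CG|² = 104]
2. C_y = 1  [line 15·x + 3·y + -63 = 0 ∩ |CG|² = 104]
   → C = (4, 1)
3. F_x = 1  [FE · DG = -61 ∩ FB · CA = 91]
4. F_y = 4/3  [FE · DG = -61 ∩ FB · CA = 91]
   → F = (1, 4/3)

C = (4, 1)
F = (1, 4/3)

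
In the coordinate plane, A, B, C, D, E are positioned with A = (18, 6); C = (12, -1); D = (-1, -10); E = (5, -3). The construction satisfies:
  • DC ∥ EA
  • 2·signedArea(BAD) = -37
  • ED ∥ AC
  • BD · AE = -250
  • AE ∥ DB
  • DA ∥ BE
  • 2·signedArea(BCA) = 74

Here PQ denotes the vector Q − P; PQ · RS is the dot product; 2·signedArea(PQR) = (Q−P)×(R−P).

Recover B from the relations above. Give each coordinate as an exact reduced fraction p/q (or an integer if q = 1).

B = (-14, -19)

1. B_x = -14  [DA ∥ BE ∩ AE ∥ DB]
2. B_y = -19  [DA ∥ BE ∩ AE ∥ DB]
   → B = (-14, -19)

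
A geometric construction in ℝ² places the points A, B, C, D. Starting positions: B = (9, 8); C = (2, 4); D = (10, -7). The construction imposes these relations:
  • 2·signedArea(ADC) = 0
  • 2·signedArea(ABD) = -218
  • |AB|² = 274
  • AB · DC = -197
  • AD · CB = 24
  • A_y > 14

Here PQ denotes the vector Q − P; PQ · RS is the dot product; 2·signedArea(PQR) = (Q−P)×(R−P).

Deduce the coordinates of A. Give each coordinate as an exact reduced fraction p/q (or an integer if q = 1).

1. A_x = -6  [2·signedArea(ADC) = 0 ∩ AB · DC = -197]
2. A_y = 15  [2·signedArea(ADC) = 0 ∩ AB · DC = -197]
   → A = (-6, 15)

A = (-6, 15)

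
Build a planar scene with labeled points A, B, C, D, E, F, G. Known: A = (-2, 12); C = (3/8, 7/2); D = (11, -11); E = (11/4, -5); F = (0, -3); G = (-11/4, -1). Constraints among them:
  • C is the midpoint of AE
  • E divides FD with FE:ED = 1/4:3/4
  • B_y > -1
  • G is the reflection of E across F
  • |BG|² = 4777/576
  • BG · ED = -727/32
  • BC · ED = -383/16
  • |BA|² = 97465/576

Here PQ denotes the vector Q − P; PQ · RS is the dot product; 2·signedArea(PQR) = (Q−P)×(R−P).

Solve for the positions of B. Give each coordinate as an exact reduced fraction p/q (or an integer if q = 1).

1. B_x = 1/8  [line -33/4·x + 6·y + 193/32 = 0 ∩ |BG|² = 4777/576]
2. B_y = -5/6  [line -33/4·x + 6·y + 193/32 = 0 ∩ |BG|² = 4777/576]
   → B = (1/8, -5/6)

B = (1/8, -5/6)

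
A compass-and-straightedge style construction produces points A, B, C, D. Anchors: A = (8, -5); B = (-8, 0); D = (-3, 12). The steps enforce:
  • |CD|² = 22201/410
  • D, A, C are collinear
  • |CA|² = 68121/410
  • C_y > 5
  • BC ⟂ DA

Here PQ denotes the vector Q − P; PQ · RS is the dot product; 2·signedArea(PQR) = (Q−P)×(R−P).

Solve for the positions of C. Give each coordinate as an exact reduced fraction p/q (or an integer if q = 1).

1. C_x = 409/410  [D, A, C are collinear ∩ BC ⟂ DA]
2. C_y = 2387/410  [D, A, C are collinear ∩ BC ⟂ DA]
   → C = (409/410, 2387/410)

C = (409/410, 2387/410)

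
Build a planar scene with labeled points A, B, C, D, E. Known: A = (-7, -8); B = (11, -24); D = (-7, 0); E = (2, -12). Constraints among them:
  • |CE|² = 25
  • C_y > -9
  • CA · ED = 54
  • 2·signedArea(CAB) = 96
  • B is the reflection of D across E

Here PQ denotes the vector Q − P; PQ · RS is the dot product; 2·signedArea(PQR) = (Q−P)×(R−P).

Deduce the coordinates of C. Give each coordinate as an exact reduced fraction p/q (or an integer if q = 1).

1. C_x = -1  [2·signedArea(CAB) = 96 ∩ CA · ED = 54]
2. C_y = -8  [2·signedArea(CAB) = 96 ∩ CA · ED = 54]
   → C = (-1, -8)

C = (-1, -8)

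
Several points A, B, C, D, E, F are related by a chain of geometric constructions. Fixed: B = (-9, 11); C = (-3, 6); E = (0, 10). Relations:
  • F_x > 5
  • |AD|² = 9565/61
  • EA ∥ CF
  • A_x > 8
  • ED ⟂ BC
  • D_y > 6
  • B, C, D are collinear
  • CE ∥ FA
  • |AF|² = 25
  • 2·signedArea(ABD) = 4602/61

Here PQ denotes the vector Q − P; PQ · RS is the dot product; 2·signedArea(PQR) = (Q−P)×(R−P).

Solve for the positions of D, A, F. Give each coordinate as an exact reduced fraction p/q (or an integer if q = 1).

A = (9, 9)
D = (-195/61, 376/61)
F = (6, 5)

1. D_x = -195/61  [B, C, D are collinear ∩ ED ⟂ BC]
2. D_y = 376/61  [B, C, D are collinear ∩ ED ⟂ BC]
   → D = (-195/61, 376/61)
3. A_x = 9  [line 295/61·x + 354/61·y + -5841/61 = 0 ∩ |AD|² = 9565/61]
4. A_y = 9  [line 295/61·x + 354/61·y + -5841/61 = 0 ∩ |AD|² = 9565/61]
   → A = (9, 9)
5. F_x = 6  [CE ∥ FA ∩ EA ∥ CF]
6. F_y = 5  [CE ∥ FA ∩ EA ∥ CF]
   → F = (6, 5)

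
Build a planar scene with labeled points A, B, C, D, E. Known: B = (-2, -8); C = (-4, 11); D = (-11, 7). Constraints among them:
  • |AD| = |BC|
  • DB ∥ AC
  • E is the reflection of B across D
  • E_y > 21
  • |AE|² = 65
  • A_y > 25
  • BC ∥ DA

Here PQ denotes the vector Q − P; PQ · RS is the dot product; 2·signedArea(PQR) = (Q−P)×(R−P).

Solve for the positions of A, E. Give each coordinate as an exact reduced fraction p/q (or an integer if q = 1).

1. A_x = -13  [DB ∥ AC ∩ BC ∥ DA]
2. A_y = 26  [DB ∥ AC ∩ BC ∥ DA]
   → A = (-13, 26)
3. E_x = -20  [E is the reflection of B across D]
4. E_y = 22  [E is the reflection of B across D]
   → E = (-20, 22)

A = (-13, 26)
E = (-20, 22)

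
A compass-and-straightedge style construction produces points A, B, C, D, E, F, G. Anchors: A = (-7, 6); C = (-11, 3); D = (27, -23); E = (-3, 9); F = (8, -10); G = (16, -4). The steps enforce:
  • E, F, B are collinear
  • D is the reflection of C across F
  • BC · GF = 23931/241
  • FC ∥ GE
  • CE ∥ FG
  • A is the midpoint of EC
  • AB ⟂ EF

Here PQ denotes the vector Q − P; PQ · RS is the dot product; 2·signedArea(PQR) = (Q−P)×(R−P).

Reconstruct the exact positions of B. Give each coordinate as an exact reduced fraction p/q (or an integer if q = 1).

B = (-1303/482, 4091/482)

1. B_x = -1303/482  [E, F, B are collinear ∩ AB ⟂ EF]
2. B_y = 4091/482  [E, F, B are collinear ∩ AB ⟂ EF]
   → B = (-1303/482, 4091/482)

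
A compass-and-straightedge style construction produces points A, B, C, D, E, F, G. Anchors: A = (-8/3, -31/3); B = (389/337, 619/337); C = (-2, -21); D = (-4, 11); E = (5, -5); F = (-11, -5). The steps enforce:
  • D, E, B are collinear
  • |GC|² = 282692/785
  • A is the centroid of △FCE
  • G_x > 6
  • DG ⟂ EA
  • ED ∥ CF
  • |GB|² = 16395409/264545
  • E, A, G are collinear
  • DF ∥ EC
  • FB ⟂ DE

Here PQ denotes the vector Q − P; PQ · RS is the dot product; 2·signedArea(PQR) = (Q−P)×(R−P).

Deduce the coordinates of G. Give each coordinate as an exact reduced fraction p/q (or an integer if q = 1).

G = (5052/785, -3141/785)

1. G_x = 5052/785  [E, A, G are collinear ∩ DG ⟂ EA]
2. G_y = -3141/785  [E, A, G are collinear ∩ DG ⟂ EA]
   → G = (5052/785, -3141/785)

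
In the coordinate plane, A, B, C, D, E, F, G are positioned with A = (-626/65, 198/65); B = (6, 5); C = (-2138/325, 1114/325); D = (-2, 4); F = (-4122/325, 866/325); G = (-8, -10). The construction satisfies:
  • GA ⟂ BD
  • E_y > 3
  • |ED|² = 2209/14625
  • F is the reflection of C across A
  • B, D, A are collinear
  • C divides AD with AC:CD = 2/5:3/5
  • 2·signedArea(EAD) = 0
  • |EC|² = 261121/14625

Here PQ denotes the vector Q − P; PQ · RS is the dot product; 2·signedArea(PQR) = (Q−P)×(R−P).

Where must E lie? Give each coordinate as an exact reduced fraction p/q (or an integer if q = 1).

1. E_x = -2326/975  [line -62/65·x + 496/65·y + -2108/65 = 0 ∩ |EC|² = 261121/14625]
2. E_y = 3853/975  [line -62/65·x + 496/65·y + -2108/65 = 0 ∩ |EC|² = 261121/14625]
   → E = (-2326/975, 3853/975)

E = (-2326/975, 3853/975)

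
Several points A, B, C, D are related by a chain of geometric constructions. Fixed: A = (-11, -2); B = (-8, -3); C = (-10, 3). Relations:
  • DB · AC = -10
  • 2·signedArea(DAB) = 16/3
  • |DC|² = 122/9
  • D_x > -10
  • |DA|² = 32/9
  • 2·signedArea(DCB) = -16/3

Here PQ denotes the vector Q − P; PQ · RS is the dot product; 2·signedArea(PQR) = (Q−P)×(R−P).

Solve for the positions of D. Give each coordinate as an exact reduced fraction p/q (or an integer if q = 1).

1. D_x = -29/3  [2·signedArea(DAB) = 16/3 ∩ 2·signedArea(DCB) = -16/3]
2. D_y = -2/3  [2·signedArea(DAB) = 16/3 ∩ 2·signedArea(DCB) = -16/3]
   → D = (-29/3, -2/3)

D = (-29/3, -2/3)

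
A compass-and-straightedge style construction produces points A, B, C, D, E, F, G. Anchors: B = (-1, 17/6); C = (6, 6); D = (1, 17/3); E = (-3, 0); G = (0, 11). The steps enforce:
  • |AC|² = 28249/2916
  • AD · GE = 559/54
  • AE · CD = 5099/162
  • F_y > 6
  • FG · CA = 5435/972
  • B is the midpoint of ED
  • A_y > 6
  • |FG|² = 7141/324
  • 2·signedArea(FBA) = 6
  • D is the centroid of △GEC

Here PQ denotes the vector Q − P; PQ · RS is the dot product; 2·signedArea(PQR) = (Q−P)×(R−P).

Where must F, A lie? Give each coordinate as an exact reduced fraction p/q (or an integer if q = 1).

A = (26/9, 329/54)
F = (5/3, 119/18)

1. A_x = 26/9  [AD · GE = 559/54 ∩ AE · CD = 5099/162]
2. A_y = 329/54  [AD · GE = 559/54 ∩ AE · CD = 5099/162]
   → A = (26/9, 329/54)
3. F_x = 5/3  [FG · CA = 5435/972 ∩ 2·signedArea(FBA) = 6]
4. F_y = 119/18  [FG · CA = 5435/972 ∩ 2·signedArea(FBA) = 6]
   → F = (5/3, 119/18)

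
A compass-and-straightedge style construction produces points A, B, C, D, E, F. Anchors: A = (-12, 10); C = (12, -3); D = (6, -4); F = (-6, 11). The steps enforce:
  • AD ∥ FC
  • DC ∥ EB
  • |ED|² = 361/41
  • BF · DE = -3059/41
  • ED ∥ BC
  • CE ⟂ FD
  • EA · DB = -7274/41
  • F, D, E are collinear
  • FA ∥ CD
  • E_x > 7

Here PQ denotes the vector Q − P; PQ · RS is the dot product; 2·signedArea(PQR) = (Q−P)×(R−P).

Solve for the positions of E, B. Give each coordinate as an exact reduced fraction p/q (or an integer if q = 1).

1. E_x = 322/41  [F, D, E are collinear ∩ CE ⟂ FD]
2. E_y = -259/41  [F, D, E are collinear ∩ CE ⟂ FD]
   → E = (322/41, -259/41)
3. B_x = 568/41  [ED ∥ BC ∩ DC ∥ EB]
4. B_y = -218/41  [ED ∥ BC ∩ DC ∥ EB]
   → B = (568/41, -218/41)

B = (568/41, -218/41)
E = (322/41, -259/41)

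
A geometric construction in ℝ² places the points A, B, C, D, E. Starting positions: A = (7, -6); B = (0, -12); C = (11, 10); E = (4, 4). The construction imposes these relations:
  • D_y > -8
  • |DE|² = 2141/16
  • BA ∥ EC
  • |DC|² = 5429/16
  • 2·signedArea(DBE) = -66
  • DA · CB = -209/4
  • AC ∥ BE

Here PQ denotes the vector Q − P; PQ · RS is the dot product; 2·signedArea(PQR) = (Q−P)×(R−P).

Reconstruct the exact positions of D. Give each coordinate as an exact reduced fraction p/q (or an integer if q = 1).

D = (21/4, -15/2)

1. D_x = 21/4  [2·signedArea(DBE) = -66 ∩ DA · CB = -209/4]
2. D_y = -15/2  [2·signedArea(DBE) = -66 ∩ DA · CB = -209/4]
   → D = (21/4, -15/2)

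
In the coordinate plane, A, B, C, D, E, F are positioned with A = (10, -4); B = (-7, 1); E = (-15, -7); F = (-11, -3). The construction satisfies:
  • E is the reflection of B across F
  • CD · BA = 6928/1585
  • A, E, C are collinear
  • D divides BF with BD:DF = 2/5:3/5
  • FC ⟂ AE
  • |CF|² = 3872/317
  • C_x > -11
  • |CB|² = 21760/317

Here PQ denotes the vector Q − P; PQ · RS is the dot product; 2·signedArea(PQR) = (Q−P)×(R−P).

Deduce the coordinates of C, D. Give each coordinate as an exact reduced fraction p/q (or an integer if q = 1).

1. C_x = -3355/317  [A, E, C are collinear ∩ FC ⟂ AE]
2. C_y = -2051/317  [A, E, C are collinear ∩ FC ⟂ AE]
   → C = (-3355/317, -2051/317)
3. D_x = -43/5  [D divides BF with BD:DF = 2/5:3/5]
4. D_y = -3/5  [D divides BF with BD:DF = 2/5:3/5]
   → D = (-43/5, -3/5)

C = (-3355/317, -2051/317)
D = (-43/5, -3/5)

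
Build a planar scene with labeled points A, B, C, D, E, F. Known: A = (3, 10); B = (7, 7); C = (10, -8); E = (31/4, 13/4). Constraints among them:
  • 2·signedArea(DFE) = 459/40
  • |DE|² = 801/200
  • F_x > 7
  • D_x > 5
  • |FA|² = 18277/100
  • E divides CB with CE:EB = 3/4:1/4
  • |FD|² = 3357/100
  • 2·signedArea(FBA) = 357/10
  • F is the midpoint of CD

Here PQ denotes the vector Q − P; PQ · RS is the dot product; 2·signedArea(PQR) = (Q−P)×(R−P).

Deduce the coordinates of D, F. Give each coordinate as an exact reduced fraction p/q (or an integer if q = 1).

D = (29/5, 14/5)
F = (79/10, -13/5)

1. F_x = 79/10  [line -3·x + -4·y + 133/10 = 0 ∩ |FA|² = 18277/100]
2. F_y = -13/5  [line -3·x + -4·y + 133/10 = 0 ∩ |FA|² = 18277/100]
   → F = (79/10, -13/5)
3. D_x = 29/5  [2·signedArea(DFE) = 459/40 ∩ F is the midpoint of CD]
4. D_y = 14/5  [2·signedArea(DFE) = 459/40 ∩ F is the midpoint of CD]
   → D = (29/5, 14/5)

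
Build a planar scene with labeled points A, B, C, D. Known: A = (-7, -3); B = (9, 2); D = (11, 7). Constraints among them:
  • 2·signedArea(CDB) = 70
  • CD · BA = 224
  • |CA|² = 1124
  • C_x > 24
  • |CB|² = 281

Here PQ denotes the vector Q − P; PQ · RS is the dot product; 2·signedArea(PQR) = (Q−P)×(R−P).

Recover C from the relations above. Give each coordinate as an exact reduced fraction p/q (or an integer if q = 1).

1. C_x = 25  [2·signedArea(CDB) = 70 ∩ CD · BA = 224]
2. C_y = 7  [2·signedArea(CDB) = 70 ∩ CD · BA = 224]
   → C = (25, 7)

C = (25, 7)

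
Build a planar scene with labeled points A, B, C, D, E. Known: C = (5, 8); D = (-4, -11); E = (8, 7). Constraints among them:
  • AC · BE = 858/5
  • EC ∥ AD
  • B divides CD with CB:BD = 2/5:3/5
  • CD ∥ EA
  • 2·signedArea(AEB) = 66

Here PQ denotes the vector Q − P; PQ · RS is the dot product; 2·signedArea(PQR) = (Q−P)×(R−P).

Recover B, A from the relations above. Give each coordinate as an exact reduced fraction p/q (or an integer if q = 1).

A = (-1, -12)
B = (7/5, 2/5)

1. B_x = 7/5  [B divides CD with CB:BD = 2/5:3/5]
2. B_y = 2/5  [B divides CD with CB:BD = 2/5:3/5]
   → B = (7/5, 2/5)
3. A_x = -1  [EC ∥ AD ∩ CD ∥ EA]
4. A_y = -12  [EC ∥ AD ∩ CD ∥ EA]
   → A = (-1, -12)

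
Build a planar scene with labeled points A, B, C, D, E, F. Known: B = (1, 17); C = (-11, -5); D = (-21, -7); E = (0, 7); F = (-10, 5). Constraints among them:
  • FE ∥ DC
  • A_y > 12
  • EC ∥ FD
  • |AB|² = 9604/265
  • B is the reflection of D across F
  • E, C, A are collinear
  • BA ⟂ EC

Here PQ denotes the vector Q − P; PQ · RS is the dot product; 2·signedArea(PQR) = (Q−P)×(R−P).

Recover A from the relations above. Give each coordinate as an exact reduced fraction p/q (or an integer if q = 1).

1. A_x = 1441/265  [E, C, A are collinear ∩ BA ⟂ EC]
2. A_y = 3427/265  [E, C, A are collinear ∩ BA ⟂ EC]
   → A = (1441/265, 3427/265)

A = (1441/265, 3427/265)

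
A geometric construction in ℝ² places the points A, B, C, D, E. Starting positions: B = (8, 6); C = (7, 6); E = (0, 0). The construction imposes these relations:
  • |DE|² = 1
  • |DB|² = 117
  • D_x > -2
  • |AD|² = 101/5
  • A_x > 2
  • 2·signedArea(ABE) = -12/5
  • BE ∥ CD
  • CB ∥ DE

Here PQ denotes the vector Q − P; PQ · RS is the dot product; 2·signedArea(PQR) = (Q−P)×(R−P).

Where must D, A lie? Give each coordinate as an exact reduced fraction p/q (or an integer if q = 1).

1. D_x = -1  [CB ∥ DE ∩ BE ∥ CD]
2. D_y = 0  [CB ∥ DE ∩ BE ∥ CD]
   → D = (-1, 0)
3. A_x = 14/5  [line 6·x + -8·y + 12/5 = 0 ∩ |AD|² = 101/5]
4. A_y = 12/5  [line 6·x + -8·y + 12/5 = 0 ∩ |AD|² = 101/5]
   → A = (14/5, 12/5)

A = (14/5, 12/5)
D = (-1, 0)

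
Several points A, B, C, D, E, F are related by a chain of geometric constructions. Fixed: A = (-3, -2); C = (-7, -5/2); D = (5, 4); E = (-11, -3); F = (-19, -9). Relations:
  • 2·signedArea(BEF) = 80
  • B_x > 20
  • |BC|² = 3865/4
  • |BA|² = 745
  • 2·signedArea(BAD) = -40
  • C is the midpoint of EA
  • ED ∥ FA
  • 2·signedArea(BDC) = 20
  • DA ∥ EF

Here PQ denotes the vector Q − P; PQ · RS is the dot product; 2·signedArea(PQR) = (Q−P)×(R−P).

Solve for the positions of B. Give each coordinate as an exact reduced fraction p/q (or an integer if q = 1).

B = (21, 11)

1. B_x = 21  [2·signedArea(BEF) = 80 ∩ 2·signedArea(BDC) = 20]
2. B_y = 11  [2·signedArea(BEF) = 80 ∩ 2·signedArea(BDC) = 20]
   → B = (21, 11)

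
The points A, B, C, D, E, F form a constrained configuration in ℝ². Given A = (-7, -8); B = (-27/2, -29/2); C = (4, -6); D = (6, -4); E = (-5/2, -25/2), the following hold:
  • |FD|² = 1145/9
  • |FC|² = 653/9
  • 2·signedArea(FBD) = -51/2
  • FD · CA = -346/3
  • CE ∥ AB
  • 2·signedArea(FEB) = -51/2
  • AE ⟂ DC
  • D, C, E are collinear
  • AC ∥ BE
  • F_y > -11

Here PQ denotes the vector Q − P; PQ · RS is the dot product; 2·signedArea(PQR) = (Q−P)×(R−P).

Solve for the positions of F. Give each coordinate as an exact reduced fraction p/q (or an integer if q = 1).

F = (-10/3, -31/3)

1. F_x = -10/3  [2·signedArea(FEB) = -51/2 ∩ 2·signedArea(FBD) = -51/2]
2. F_y = -31/3  [2·signedArea(FEB) = -51/2 ∩ 2·signedArea(FBD) = -51/2]
   → F = (-10/3, -31/3)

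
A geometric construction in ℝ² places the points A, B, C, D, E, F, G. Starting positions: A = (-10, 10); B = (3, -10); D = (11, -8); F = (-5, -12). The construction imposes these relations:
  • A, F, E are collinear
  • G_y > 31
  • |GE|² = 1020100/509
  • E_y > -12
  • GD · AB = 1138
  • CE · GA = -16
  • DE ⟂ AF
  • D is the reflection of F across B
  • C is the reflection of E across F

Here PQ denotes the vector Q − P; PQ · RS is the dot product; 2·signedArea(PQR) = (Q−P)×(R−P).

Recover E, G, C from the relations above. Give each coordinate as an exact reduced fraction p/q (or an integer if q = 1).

1. E_x = -2585/509  [A, F, E are collinear ∩ DE ⟂ AF]
2. E_y = -5932/509  [A, F, E are collinear ∩ DE ⟂ AF]
   → E = (-2585/509, -5932/509)
3. G_x = -15  [line -13·x + 20·y + -835 = 0 ∩ |GE|² = 1020100/509]
4. G_y = 32  [line -13·x + 20·y + -835 = 0 ∩ |GE|² = 1020100/509]
   → G = (-15, 32)
5. C_x = -2505/509  [C is the reflection of E across F]
6. C_y = -6284/509  [C is the reflection of E across F]
   → C = (-2505/509, -6284/509)

C = (-2505/509, -6284/509)
E = (-2585/509, -5932/509)
G = (-15, 32)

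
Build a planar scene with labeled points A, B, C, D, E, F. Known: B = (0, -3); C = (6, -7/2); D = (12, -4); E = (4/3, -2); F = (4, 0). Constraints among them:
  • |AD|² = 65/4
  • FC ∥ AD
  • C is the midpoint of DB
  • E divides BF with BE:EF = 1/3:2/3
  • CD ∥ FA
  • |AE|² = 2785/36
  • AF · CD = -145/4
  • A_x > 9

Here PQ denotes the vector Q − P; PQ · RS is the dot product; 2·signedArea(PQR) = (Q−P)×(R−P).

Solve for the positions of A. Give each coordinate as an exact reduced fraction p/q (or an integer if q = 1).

A = (10, -1/2)

1. A_x = 10  [FC ∥ AD ∩ CD ∥ FA]
2. A_y = -1/2  [FC ∥ AD ∩ CD ∥ FA]
   → A = (10, -1/2)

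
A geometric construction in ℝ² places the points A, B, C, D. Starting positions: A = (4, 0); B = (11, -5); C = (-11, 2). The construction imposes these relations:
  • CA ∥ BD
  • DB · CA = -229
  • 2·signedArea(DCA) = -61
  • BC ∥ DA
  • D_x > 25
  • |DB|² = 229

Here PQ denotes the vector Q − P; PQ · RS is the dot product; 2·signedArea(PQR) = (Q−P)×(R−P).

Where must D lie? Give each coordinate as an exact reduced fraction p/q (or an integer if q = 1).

D = (26, -7)

1. D_x = 26  [BC ∥ DA ∩ CA ∥ BD]
2. D_y = -7  [BC ∥ DA ∩ CA ∥ BD]
   → D = (26, -7)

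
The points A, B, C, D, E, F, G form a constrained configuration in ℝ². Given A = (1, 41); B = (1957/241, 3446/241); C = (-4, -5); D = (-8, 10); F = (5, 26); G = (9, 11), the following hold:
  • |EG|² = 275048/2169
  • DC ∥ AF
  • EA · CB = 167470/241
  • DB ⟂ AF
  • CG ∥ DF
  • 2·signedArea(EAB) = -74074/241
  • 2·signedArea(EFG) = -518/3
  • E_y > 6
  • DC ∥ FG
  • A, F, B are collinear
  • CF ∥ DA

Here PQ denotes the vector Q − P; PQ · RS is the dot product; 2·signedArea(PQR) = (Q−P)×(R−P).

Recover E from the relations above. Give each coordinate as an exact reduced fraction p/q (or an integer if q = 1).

E = (-935/723, 4651/723)

1. E_x = -935/723  [2·signedArea(EAB) = -74074/241 ∩ EA · CB = 167470/241]
2. E_y = 4651/723  [2·signedArea(EAB) = -74074/241 ∩ EA · CB = 167470/241]
   → E = (-935/723, 4651/723)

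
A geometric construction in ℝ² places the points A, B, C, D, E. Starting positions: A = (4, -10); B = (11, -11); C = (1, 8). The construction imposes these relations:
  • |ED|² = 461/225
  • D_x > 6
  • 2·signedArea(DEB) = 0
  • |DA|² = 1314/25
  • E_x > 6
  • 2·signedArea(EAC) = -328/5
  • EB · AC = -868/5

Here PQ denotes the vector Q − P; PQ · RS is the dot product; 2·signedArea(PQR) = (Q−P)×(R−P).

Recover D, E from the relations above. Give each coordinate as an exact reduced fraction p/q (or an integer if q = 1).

1. E_x = 19/3  [EB · AC = -868/5 ∩ 2·signedArea(EAC) = -328/5]
2. E_y = -32/15  [EB · AC = -868/5 ∩ 2·signedArea(EAC) = -328/5]
   → E = (19/3, -32/15)
3. D_x = 7  [line 133/15·x + 14/3·y + -231/5 = 0 ∩ |ED|² = 461/225]
4. D_y = -17/5  [line 133/15·x + 14/3·y + -231/5 = 0 ∩ |ED|² = 461/225]
   → D = (7, -17/5)

D = (7, -17/5)
E = (19/3, -32/15)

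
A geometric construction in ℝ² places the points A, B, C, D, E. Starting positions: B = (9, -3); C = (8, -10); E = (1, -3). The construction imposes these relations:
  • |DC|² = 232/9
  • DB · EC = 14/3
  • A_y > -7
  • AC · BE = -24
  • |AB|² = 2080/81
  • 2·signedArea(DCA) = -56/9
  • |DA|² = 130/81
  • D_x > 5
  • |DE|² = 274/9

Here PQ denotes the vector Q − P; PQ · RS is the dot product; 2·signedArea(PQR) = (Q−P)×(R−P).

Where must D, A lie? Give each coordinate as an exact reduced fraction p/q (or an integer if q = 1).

1. D_x = 6  [line -7·x + 7·y + 238/3 = 0 ∩ |DE|² = 274/9]
2. D_y = -16/3  [line -7·x + 7·y + 238/3 = 0 ∩ |DE|² = 274/9]
   → D = (6, -16/3)
3. A_x = 5  [AC · BE = -24 ∩ 2·signedArea(DCA) = -56/9]
4. A_y = -55/9  [AC · BE = -24 ∩ 2·signedArea(DCA) = -56/9]
   → A = (5, -55/9)

A = (5, -55/9)
D = (6, -16/3)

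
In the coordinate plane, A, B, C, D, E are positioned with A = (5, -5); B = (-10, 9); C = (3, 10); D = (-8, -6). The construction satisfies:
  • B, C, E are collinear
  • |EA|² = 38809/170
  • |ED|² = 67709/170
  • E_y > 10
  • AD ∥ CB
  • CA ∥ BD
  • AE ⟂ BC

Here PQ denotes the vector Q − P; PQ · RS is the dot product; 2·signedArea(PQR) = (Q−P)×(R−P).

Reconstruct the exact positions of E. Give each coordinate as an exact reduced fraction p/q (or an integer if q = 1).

E = (653/170, 1711/170)

1. E_x = 653/170  [B, C, E are collinear ∩ AE ⟂ BC]
2. E_y = 1711/170  [B, C, E are collinear ∩ AE ⟂ BC]
   → E = (653/170, 1711/170)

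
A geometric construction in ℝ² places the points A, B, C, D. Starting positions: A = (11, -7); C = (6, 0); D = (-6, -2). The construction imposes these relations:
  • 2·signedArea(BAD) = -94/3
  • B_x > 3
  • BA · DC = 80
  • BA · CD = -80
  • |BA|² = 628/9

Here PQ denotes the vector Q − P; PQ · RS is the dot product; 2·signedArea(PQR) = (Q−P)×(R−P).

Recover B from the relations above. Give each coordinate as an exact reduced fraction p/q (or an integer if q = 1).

1. B_x = 11/3  [2·signedArea(BAD) = -94/3 ∩ BA · CD = -80]
2. B_y = -3  [2·signedArea(BAD) = -94/3 ∩ BA · CD = -80]
   → B = (11/3, -3)

B = (11/3, -3)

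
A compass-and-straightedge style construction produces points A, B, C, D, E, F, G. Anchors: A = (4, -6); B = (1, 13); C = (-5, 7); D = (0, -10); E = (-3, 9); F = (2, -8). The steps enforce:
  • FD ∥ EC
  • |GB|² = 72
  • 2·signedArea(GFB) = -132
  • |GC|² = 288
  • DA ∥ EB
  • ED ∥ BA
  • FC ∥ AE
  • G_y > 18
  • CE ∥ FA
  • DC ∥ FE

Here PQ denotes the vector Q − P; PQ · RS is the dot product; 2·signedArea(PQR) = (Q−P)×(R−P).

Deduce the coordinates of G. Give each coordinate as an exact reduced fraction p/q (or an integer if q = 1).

1. G_x = 7  [line -21·x + -1·y + 166 = 0 ∩ |GC|² = 288]
2. G_y = 19  [line -21·x + -1·y + 166 = 0 ∩ |GC|² = 288]
   → G = (7, 19)

G = (7, 19)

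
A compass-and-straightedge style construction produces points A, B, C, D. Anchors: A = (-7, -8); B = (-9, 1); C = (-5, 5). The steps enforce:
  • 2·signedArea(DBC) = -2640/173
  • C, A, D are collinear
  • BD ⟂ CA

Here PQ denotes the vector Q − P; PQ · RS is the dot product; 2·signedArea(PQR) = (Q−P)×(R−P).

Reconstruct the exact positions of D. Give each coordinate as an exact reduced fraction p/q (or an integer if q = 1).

D = (-985/173, 85/173)

1. D_x = -985/173  [C, A, D are collinear ∩ BD ⟂ CA]
2. D_y = 85/173  [C, A, D are collinear ∩ BD ⟂ CA]
   → D = (-985/173, 85/173)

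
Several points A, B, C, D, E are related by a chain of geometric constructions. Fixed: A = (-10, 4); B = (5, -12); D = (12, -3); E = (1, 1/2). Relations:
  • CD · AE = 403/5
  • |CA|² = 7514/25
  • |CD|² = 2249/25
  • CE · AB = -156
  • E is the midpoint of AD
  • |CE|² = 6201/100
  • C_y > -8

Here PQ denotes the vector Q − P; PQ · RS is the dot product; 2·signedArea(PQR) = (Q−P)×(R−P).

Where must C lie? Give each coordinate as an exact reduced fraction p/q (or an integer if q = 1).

C = (17/5, -7)

1. C_x = 17/5  [CE · AB = -156 ∩ CD · AE = 403/5]
2. C_y = -7  [CE · AB = -156 ∩ CD · AE = 403/5]
   → C = (17/5, -7)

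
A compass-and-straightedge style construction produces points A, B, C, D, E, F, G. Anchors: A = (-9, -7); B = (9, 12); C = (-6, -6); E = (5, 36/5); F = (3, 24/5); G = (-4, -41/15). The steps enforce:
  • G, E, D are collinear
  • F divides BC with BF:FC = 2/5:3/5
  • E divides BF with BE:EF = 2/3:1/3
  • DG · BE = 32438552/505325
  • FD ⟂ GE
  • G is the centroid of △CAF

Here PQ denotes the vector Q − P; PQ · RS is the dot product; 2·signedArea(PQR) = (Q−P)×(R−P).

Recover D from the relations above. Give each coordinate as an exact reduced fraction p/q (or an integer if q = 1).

D = (58702/20213, 493887/101065)

1. D_x = 58702/20213  [G, E, D are collinear ∩ FD ⟂ GE]
2. D_y = 493887/101065  [G, E, D are collinear ∩ FD ⟂ GE]
   → D = (58702/20213, 493887/101065)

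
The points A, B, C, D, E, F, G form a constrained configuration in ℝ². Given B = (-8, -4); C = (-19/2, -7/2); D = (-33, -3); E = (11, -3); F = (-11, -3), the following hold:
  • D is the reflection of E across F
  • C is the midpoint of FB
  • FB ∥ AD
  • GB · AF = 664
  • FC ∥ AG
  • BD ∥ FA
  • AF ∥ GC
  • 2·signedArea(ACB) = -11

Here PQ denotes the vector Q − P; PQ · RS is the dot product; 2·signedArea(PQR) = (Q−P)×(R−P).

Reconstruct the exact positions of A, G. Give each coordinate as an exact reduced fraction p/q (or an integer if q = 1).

A = (-36, -2)
G = (-69/2, -5/2)

1. A_x = -36  [FB ∥ AD ∩ BD ∥ FA]
2. A_y = -2  [FB ∥ AD ∩ BD ∥ FA]
   → A = (-36, -2)
3. G_x = -69/2  [AF ∥ GC ∩ FC ∥ AG]
4. G_y = -5/2  [AF ∥ GC ∩ FC ∥ AG]
   → G = (-69/2, -5/2)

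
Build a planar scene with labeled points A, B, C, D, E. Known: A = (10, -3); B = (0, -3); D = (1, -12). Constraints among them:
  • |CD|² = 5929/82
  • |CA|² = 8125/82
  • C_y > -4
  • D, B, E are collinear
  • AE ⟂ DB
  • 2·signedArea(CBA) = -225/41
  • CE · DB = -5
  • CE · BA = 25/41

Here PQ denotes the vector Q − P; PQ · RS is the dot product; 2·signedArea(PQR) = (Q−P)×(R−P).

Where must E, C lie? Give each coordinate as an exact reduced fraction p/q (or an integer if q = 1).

C = (5/82, -291/82)
E = (5/41, -168/41)

1. E_x = 5/41  [D, B, E are collinear ∩ AE ⟂ DB]
2. E_y = -168/41  [D, B, E are collinear ∩ AE ⟂ DB]
   → E = (5/41, -168/41)
3. C_x = 5/82  [CE · DB = -5 ∩ 2·signedArea(CBA) = -225/41]
4. C_y = -291/82  [CE · DB = -5 ∩ 2·signedArea(CBA) = -225/41]
   → C = (5/82, -291/82)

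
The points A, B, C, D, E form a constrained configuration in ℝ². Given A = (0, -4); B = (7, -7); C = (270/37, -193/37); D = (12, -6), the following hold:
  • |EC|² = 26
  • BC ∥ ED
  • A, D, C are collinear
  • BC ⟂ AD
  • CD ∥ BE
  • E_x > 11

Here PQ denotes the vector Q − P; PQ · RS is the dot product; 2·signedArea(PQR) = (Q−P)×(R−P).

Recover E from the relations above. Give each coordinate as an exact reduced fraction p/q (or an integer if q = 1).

E = (433/37, -288/37)

1. E_x = 433/37  [BC ∥ ED ∩ CD ∥ BE]
2. E_y = -288/37  [BC ∥ ED ∩ CD ∥ BE]
   → E = (433/37, -288/37)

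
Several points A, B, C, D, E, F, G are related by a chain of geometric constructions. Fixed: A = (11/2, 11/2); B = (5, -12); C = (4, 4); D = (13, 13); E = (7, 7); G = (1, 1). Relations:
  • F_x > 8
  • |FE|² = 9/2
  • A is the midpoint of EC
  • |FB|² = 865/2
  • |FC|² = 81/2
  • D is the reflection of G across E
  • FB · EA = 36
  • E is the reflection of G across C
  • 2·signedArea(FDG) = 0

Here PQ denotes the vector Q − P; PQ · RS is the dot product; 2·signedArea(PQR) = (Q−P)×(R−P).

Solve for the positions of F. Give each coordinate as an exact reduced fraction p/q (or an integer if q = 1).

1. F_x = 17/2  [2·signedArea(FDG) = 0 ∩ FB · EA = 36]
2. F_y = 17/2  [2·signedArea(FDG) = 0 ∩ FB · EA = 36]
   → F = (17/2, 17/2)

F = (17/2, 17/2)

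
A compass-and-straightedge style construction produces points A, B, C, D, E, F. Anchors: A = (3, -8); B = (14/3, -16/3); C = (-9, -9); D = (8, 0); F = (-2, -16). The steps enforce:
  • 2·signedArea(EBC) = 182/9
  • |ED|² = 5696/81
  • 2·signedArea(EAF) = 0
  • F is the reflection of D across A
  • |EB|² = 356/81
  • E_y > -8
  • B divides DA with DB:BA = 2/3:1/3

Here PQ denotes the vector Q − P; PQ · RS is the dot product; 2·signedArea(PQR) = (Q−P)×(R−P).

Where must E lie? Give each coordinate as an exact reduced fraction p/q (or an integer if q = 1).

1. E_x = 32/9  [2·signedArea(EAF) = 0 ∩ 2·signedArea(EBC) = 182/9]
2. E_y = -64/9  [2·signedArea(EAF) = 0 ∩ 2·signedArea(EBC) = 182/9]
   → E = (32/9, -64/9)

E = (32/9, -64/9)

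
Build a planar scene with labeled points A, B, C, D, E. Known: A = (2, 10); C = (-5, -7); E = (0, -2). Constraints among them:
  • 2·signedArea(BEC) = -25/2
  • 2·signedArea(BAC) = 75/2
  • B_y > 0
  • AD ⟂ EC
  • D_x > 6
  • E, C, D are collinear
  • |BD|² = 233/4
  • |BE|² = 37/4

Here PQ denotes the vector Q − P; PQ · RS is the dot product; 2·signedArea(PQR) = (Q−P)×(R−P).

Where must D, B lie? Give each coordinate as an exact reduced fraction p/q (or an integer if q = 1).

B = (1/2, 1)
D = (7, 5)

1. D_x = 7  [E, C, D are collinear ∩ AD ⟂ EC]
2. D_y = 5  [E, C, D are collinear ∩ AD ⟂ EC]
   → D = (7, 5)
3. B_x = 1/2  [2·signedArea(BAC) = 75/2 ∩ 2·signedArea(BEC) = -25/2]
4. B_y = 1  [2·signedArea(BAC) = 75/2 ∩ 2·signedArea(BEC) = -25/2]
   → B = (1/2, 1)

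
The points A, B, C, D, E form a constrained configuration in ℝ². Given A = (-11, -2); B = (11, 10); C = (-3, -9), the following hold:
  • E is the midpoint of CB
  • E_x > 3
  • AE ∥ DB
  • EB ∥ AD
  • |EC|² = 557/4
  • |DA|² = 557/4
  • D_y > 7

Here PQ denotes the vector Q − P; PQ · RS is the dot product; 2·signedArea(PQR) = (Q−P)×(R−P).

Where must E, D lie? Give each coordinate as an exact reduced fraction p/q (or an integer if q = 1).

D = (-4, 15/2)
E = (4, 1/2)

1. E_x = 4  [E is the midpoint of CB]
2. E_y = 1/2  [E is the midpoint of CB]
   → E = (4, 1/2)
3. D_x = -4  [AE ∥ DB ∩ EB ∥ AD]
4. D_y = 15/2  [AE ∥ DB ∩ EB ∥ AD]
   → D = (-4, 15/2)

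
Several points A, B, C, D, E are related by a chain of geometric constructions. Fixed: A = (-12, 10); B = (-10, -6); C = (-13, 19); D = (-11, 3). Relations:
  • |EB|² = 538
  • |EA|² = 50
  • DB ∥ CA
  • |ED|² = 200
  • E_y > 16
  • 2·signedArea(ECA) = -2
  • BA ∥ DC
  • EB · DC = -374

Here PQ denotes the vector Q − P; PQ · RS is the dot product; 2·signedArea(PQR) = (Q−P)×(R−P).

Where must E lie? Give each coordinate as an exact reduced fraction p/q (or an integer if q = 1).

1. E_x = -13  [2·signedArea(ECA) = -2 ∩ EB · DC = -374]
2. E_y = 17  [2·signedArea(ECA) = -2 ∩ EB · DC = -374]
   → E = (-13, 17)

E = (-13, 17)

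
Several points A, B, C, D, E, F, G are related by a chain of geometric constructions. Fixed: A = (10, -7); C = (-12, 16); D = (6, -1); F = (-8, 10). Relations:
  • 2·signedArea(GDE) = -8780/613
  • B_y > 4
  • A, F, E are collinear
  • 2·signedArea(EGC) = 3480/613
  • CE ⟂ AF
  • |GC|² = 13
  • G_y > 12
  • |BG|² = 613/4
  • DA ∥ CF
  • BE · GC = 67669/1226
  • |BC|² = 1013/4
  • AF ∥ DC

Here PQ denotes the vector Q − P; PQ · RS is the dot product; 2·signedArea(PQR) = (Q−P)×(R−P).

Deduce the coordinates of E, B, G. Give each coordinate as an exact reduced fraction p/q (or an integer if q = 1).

B = (-1, 9/2)
E = (-8036/613, 9088/613)
G = (-10, 13)

1. E_x = -8036/613  [A, F, E are collinear ∩ CE ⟂ AF]
2. E_y = 9088/613  [A, F, E are collinear ∩ CE ⟂ AF]
   → E = (-8036/613, 9088/613)
3. G_x = -10  [2·signedArea(GDE) = -8780/613 ∩ 2·signedArea(EGC) = 3480/613]
4. G_y = 13  [2·signedArea(GDE) = -8780/613 ∩ 2·signedArea(EGC) = 3480/613]
   → G = (-10, 13)
5. B_x = -1  [line 2·x + -3·y + 31/2 = 0 ∩ |BC|² = 1013/4]
6. B_y = 9/2  [line 2·x + -3·y + 31/2 = 0 ∩ |BC|² = 1013/4]
   → B = (-1, 9/2)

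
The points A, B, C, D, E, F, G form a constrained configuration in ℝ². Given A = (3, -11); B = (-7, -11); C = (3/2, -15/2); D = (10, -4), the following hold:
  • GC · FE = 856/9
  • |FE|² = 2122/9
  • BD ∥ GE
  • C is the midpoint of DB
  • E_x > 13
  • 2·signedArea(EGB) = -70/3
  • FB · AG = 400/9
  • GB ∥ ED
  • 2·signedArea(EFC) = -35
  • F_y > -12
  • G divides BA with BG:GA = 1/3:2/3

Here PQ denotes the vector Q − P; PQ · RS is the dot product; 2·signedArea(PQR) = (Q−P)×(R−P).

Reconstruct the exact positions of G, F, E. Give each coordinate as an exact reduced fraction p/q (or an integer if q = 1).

E = (40/3, -4)
F = (-1/3, -11)
G = (-11/3, -11)

1. G_x = -11/3  [G divides BA with BG:GA = 1/3:2/3]
2. G_y = -11  [G divides BA with BG:GA = 1/3:2/3]
   → G = (-11/3, -11)
3. F_x = -1/3  [FB · AG = 400/9]
4. E_x = 40/3  [GB ∥ ED ∩ BD ∥ GE]
5. E_y = -4  [GB ∥ ED ∩ BD ∥ GE]
   → E = (40/3, -4)
6. F_x = -1/3  [FB · AG = 400/9 ∩ 2·signedArea(EFC) = -35]
7. F_y = -11  [FB · AG = 400/9 ∩ 2·signedArea(EFC) = -35]
   → F = (-1/3, -11)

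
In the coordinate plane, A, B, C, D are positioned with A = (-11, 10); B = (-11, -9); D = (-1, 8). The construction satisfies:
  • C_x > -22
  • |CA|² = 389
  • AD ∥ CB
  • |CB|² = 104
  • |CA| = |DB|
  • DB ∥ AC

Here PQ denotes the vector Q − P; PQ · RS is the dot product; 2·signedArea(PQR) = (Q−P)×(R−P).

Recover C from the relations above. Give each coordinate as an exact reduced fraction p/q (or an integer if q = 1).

C = (-21, -7)

1. C_x = -21  [AD ∥ CB ∩ DB ∥ AC]
2. C_y = -7  [AD ∥ CB ∩ DB ∥ AC]
   → C = (-21, -7)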